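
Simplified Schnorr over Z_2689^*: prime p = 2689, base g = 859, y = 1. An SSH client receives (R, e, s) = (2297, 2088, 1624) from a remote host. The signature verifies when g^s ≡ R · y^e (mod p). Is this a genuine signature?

genuine

g^s mod p:
859^2 = 737881 ≡ 1095
859^4 ≡ 1095^2 = 1199025 ≡ 2420
859^8 ≡ 2420^2 = 5856400 ≡ 2447
859^16 ≡ 2447^2 = 5987809 ≡ 2095
859^32 ≡ 2095^2 = 4389025 ≡ 577
859^64 ≡ 577^2 = 332929 ≡ 2182
859^128 ≡ 2182^2 = 4761124 ≡ 1594
859^256 ≡ 1594^2 = 2540836 ≡ 2420
859^512 ≡ 2420^2 = 5856400 ≡ 2447
859^1024 ≡ 2447^2 = 5987809 ≡ 2095
1624 = 1024 + 512 + 64 + 16 + 8, so 859^1624 ≡ 2095·2447·2182·2095·2447 ≡ 2297 (mod 2689)
R · y^e mod p:
1^2 = 1
1^4 ≡ 1^2 = 1
1^8 ≡ 1^2 = 1
1^16 ≡ 1^2 = 1
1^32 ≡ 1^2 = 1
1^64 ≡ 1^2 = 1
1^128 ≡ 1^2 = 1
1^256 ≡ 1^2 = 1
1^512 ≡ 1^2 = 1
1^1024 ≡ 1^2 = 1
1^2048 ≡ 1^2 = 1
2088 = 2048 + 32 + 8, so 1^2088 ≡ 1·1·1 ≡ 1 (mod 2689)
2297·1 = 2297 ≡ 2297 (mod 2689)
2297 ≡ 2297 (mod 2689); signature holds.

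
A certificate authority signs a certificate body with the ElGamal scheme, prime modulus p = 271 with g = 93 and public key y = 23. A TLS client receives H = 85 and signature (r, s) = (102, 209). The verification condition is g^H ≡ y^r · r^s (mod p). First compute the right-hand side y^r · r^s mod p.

13

23^102 mod 271 = 28
102^209 mod 271 = 165
y^r · r^s ≡ 28·165 = 4620 ≡ 13 (mod 271)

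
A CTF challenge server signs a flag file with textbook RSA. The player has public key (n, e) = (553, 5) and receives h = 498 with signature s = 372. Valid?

Squares mod 553: s^1≡372, s^2≡134, s^4≡260
5 = 4 + 1, so s^5 ≡ 260·372 ≡ 498 (mod 553)
s^5 mod 553 = 498 matches h.

yes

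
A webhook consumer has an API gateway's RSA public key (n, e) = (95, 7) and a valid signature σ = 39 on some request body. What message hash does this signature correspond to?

σ^2 ≡ 39^2 = 1521 ≡ 1
σ^4 ≡ 1^2 = 1
7 = 4 + 2 + 1, so σ^7 ≡ 1·1·39 ≡ 39 (mod 95)

39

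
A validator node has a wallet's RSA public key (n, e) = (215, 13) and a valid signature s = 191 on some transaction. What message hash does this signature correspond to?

s^2 ≡ 191^2 = 36481 ≡ 146
s^4 ≡ 146^2 = 21316 ≡ 31
s^8 ≡ 31^2 = 961 ≡ 101
13 = 8 + 4 + 1, so s^13 ≡ 101·31·191 ≡ 106 (mod 215)

106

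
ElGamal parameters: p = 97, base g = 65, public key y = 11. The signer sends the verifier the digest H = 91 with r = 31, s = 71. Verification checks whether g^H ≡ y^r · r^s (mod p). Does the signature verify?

Left side g^H mod p:
Squares mod 97: 65^1≡65, 65^2≡54, 65^4≡6, 65^8≡36, 65^16≡35, 65^32≡61, 65^64≡35
91 = 64 + 16 + 8 + 2 + 1, so 65^91 ≡ 35·35·36·54·65 ≡ 49 (mod 97)
Right side y^r · r^s mod p:
Squares mod 97: 11^1≡11, 11^2≡24, 11^4≡91, 11^8≡36, 11^16≡35
31 = 16 + 8 + 4 + 2 + 1, so 11^31 ≡ 35·36·91·24·11 ≡ 32 (mod 97)
Squares mod 97: 31^1≡31, 31^2≡88, 31^4≡81, 31^8≡62, 31^16≡61, 31^32≡35, 31^64≡61
71 = 64 + 4 + 2 + 1, so 31^71 ≡ 61·81·88·31 ≡ 25 (mod 97)
32·25 = 800 ≡ 24 (mod 97)
49 ≠ 24, so verification fails.

does not verify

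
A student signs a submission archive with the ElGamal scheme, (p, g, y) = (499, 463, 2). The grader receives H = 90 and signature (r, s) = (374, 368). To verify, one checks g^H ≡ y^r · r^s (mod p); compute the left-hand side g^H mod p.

463^90 mod 499 = 9

9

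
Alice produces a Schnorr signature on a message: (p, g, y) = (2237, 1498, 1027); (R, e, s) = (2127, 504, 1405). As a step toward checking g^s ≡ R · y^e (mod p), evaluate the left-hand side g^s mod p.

1498^2 = 2244004 ≡ 293
1498^4 ≡ 293^2 = 85849 ≡ 843
1498^8 ≡ 843^2 = 710649 ≡ 1520
1498^16 ≡ 1520^2 = 2310400 ≡ 1816
1498^32 ≡ 1816^2 = 3297856 ≡ 518
1498^64 ≡ 518^2 = 268324 ≡ 2121
1498^128 ≡ 2121^2 = 4498641 ≡ 34
1498^256 ≡ 34^2 = 1156
1498^512 ≡ 1156^2 = 1336336 ≡ 847
1498^1024 ≡ 847^2 = 717409 ≡ 1569
1405 = 1024 + 256 + 64 + 32 + 16 + 8 + 4 + 1, so 1498^1405 ≡ 1569·1156·2121·518·1816·1520·843·1498 ≡ 1236 (mod 2237)

1236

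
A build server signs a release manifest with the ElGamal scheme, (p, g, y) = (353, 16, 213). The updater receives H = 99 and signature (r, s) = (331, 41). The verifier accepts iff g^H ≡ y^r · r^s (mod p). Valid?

Left side g^H mod p:
16^99 mod 353 = 352
Right side y^r · r^s mod p:
213^331 mod 353 = 213
331^41 mod 353 = 213
213·213 = 45369 ≡ 185 (mod 353)
352 ≠ 185, so verification fails.

no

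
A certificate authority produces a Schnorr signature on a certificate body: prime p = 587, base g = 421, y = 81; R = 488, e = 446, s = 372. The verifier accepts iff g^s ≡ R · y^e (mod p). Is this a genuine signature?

forged

g^s mod p:
421^2 = 177241 ≡ 554
421^4 ≡ 554^2 = 306916 ≡ 502
421^8 ≡ 502^2 = 252004 ≡ 181
421^16 ≡ 181^2 = 32761 ≡ 476
421^32 ≡ 476^2 = 226576 ≡ 581
421^64 ≡ 581^2 = 337561 ≡ 36
421^128 ≡ 36^2 = 1296 ≡ 122
421^256 ≡ 122^2 = 14884 ≡ 209
372 = 256 + 64 + 32 + 16 + 4, so 421^372 ≡ 209·36·581·476·502 ≡ 17 (mod 587)
R · y^e mod p:
81^2 = 6561 ≡ 104
81^4 ≡ 104^2 = 10816 ≡ 250
81^8 ≡ 250^2 = 62500 ≡ 278
81^16 ≡ 278^2 = 77284 ≡ 387
81^32 ≡ 387^2 = 149769 ≡ 84
81^64 ≡ 84^2 = 7056 ≡ 12
81^128 ≡ 12^2 = 144
81^256 ≡ 144^2 = 20736 ≡ 191
446 = 256 + 128 + 32 + 16 + 8 + 4 + 2, so 81^446 ≡ 191·144·84·387·278·250·104 ≡ 374 (mod 587)
488·374 = 182512 ≡ 542 (mod 587)
17 ≠ 542; the check fails.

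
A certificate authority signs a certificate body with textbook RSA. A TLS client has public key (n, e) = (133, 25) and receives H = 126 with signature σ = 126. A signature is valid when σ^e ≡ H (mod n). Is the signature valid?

valid

σ^2 ≡ 126^2 = 15876 ≡ 49
σ^4 ≡ 49^2 = 2401 ≡ 7
σ^8 ≡ 7^2 = 49
σ^16 ≡ 49^2 = 2401 ≡ 7
25 = 16 + 8 + 1, so σ^25 ≡ 7·49·126 ≡ 126 (mod 133)
σ^25 mod 133 = 126 matches H.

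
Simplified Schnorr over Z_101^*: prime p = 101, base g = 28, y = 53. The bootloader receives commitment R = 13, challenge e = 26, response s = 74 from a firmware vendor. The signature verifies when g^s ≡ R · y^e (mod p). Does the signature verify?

g^s mod p:
28^2 = 784 ≡ 77
28^4 ≡ 77^2 = 5929 ≡ 71
28^8 ≡ 71^2 = 5041 ≡ 92
28^16 ≡ 92^2 = 8464 ≡ 81
28^32 ≡ 81^2 = 6561 ≡ 97
28^64 ≡ 97^2 = 9409 ≡ 16
74 = 64 + 8 + 2, so 28^74 ≡ 16·92·77 ≡ 22 (mod 101)
R · y^e mod p:
53^2 = 2809 ≡ 82
53^4 ≡ 82^2 = 6724 ≡ 58
53^8 ≡ 58^2 = 3364 ≡ 31
53^16 ≡ 31^2 = 961 ≡ 52
26 = 16 + 8 + 2, so 53^26 ≡ 52·31·82 ≡ 76 (mod 101)
13·76 = 988 ≡ 79 (mod 101)
22 ≠ 79; the check fails.

does not verify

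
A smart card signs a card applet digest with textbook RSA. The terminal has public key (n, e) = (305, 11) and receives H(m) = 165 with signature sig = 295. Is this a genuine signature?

Squares mod 305: sig^1≡295, sig^2≡100, sig^4≡240, sig^8≡260
11 = 8 + 2 + 1, so sig^11 ≡ 260·100·295 ≡ 165 (mod 305)
sig^11 mod 305 = 165 matches H(m).

genuine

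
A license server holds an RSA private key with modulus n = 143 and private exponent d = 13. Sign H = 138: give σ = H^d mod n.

73

H^2 ≡ 138^2 = 19044 ≡ 25
H^4 ≡ 25^2 = 625 ≡ 53
H^8 ≡ 53^2 = 2809 ≡ 92
13 = 8 + 4 + 1, so H^13 ≡ 92·53·138 ≡ 73 (mod 143)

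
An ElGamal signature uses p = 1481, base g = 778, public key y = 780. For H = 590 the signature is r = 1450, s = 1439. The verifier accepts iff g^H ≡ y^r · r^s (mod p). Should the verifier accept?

reject

Left side g^H mod p:
778^2 = 605284 ≡ 1036
778^4 ≡ 1036^2 = 1073296 ≡ 1052
778^8 ≡ 1052^2 = 1106704 ≡ 397
778^16 ≡ 397^2 = 157609 ≡ 623
778^32 ≡ 623^2 = 388129 ≡ 107
778^64 ≡ 107^2 = 11449 ≡ 1082
778^128 ≡ 1082^2 = 1170724 ≡ 734
778^256 ≡ 734^2 = 538756 ≡ 1153
778^512 ≡ 1153^2 = 1329409 ≡ 952
590 = 512 + 64 + 8 + 4 + 2, so 778^590 ≡ 952·1082·397·1052·1036 ≡ 1293 (mod 1481)
Right side y^r · r^s mod p:
780^2 = 608400 ≡ 1190
780^4 ≡ 1190^2 = 1416100 ≡ 264
780^8 ≡ 264^2 = 69696 ≡ 89
780^16 ≡ 89^2 = 7921 ≡ 516
780^32 ≡ 516^2 = 266256 ≡ 1157
780^64 ≡ 1157^2 = 1338649 ≡ 1306
780^128 ≡ 1306^2 = 1705636 ≡ 1005
780^256 ≡ 1005^2 = 1010025 ≡ 1464
780^512 ≡ 1464^2 = 2143296 ≡ 289
780^1024 ≡ 289^2 = 83521 ≡ 585
1450 = 1024 + 256 + 128 + 32 + 8 + 2, so 780^1450 ≡ 585·1464·1005·1157·89·1190 ≡ 426 (mod 1481)
1450^2 = 2102500 ≡ 961
1450^4 ≡ 961^2 = 923521 ≡ 858
1450^8 ≡ 858^2 = 736164 ≡ 107
1450^16 ≡ 107^2 = 11449 ≡ 1082
1450^32 ≡ 1082^2 = 1170724 ≡ 734
1450^64 ≡ 734^2 = 538756 ≡ 1153
1450^128 ≡ 1153^2 = 1329409 ≡ 952
1450^256 ≡ 952^2 = 906304 ≡ 1413
1450^512 ≡ 1413^2 = 1996569 ≡ 181
1450^1024 ≡ 181^2 = 32761 ≡ 179
1439 = 1024 + 256 + 128 + 16 + 8 + 4 + 2 + 1, so 1450^1439 ≡ 179·1413·952·1082·107·858·961·1450 ≡ 155 (mod 1481)
426·155 = 66030 ≡ 866 (mod 1481)
1293 ≠ 866, so verification fails.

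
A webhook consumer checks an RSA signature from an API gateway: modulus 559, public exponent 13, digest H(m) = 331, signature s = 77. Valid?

s^2 ≡ 77^2 = 5929 ≡ 339
s^4 ≡ 339^2 = 114921 ≡ 326
s^8 ≡ 326^2 = 106276 ≡ 66
13 = 8 + 4 + 1, so s^13 ≡ 66·326·77 ≡ 415 (mod 559)
s^13 mod 559 = 415, but H(m) = 331.

no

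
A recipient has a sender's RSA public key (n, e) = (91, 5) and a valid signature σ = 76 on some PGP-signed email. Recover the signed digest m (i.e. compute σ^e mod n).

20

σ^2 ≡ 76^2 = 5776 ≡ 43
σ^4 ≡ 43^2 = 1849 ≡ 29
5 = 4 + 1, so σ^5 ≡ 29·76 ≡ 20 (mod 91)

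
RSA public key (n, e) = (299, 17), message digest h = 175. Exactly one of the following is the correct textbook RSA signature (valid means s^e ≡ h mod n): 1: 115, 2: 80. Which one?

Candidate 1: 115^17 mod 299 = 46
Candidate 2: 80^17 mod 299 = 175
  → matches h = 175

2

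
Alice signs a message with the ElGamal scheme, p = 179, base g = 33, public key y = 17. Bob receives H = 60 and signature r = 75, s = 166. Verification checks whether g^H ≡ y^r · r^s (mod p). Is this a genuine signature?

forged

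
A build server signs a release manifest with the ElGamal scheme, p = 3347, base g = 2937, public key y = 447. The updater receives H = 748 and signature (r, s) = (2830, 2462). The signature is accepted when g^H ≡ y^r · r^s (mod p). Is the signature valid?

Left side g^H mod p:
2937^748 mod 3347 = 1294
Right side y^r · r^s mod p:
447^2830 mod 3347 = 879
2830^2462 mod 3347 = 2427
879·2427 = 2133333 ≡ 1294 (mod 3347)
1294 ≡ 1294 (mod 3347), so the signature is genuine.

valid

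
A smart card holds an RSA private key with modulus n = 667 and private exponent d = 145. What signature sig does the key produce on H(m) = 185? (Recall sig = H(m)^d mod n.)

507

(H(m))^2 ≡ 185^2 = 34225 ≡ 208
(H(m))^4 ≡ 208^2 = 43264 ≡ 576
(H(m))^8 ≡ 576^2 = 331776 ≡ 277
(H(m))^16 ≡ 277^2 = 76729 ≡ 24
(H(m))^32 ≡ 24^2 = 576
(H(m))^64 ≡ 576^2 = 331776 ≡ 277
(H(m))^128 ≡ 277^2 = 76729 ≡ 24
145 = 128 + 16 + 1, so (H(m))^145 ≡ 24·24·185 ≡ 507 (mod 667)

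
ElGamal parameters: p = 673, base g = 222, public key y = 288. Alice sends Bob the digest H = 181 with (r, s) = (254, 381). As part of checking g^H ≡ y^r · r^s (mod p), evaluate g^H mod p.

222^181 mod 673 = 138

138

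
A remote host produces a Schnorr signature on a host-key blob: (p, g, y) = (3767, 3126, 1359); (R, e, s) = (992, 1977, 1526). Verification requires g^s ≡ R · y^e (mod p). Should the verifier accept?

g^s mod p:
3126^2 = 9771876 ≡ 278
3126^4 ≡ 278^2 = 77284 ≡ 1944
3126^8 ≡ 1944^2 = 3779136 ≡ 835
3126^16 ≡ 835^2 = 697225 ≡ 330
3126^32 ≡ 330^2 = 108900 ≡ 3424
3126^64 ≡ 3424^2 = 11723776 ≡ 872
3126^128 ≡ 872^2 = 760384 ≡ 3217
3126^256 ≡ 3217^2 = 10349089 ≡ 1140
3126^512 ≡ 1140^2 = 1299600 ≡ 3752
3126^1024 ≡ 3752^2 = 14077504 ≡ 225
1526 = 1024 + 256 + 128 + 64 + 32 + 16 + 4 + 2, so 3126^1526 ≡ 225·1140·3217·872·3424·330·1944·278 ≡ 3153 (mod 3767)
R · y^e mod p:
1359^2 = 1846881 ≡ 1051
1359^4 ≡ 1051^2 = 1104601 ≡ 870
1359^8 ≡ 870^2 = 756900 ≡ 3500
1359^16 ≡ 3500^2 = 12250000 ≡ 3483
1359^32 ≡ 3483^2 = 12131289 ≡ 1549
1359^64 ≡ 1549^2 = 2399401 ≡ 3589
1359^128 ≡ 3589^2 = 12880921 ≡ 1548
1359^256 ≡ 1548^2 = 2396304 ≡ 492
1359^512 ≡ 492^2 = 242064 ≡ 976
1359^1024 ≡ 976^2 = 952576 ≡ 3292
1977 = 1024 + 512 + 256 + 128 + 32 + 16 + 8 + 1, so 1359^1977 ≡ 3292·976·492·1548·1549·3483·3500·1359 ≡ 3200 (mod 3767)
992·3200 = 3174400 ≡ 2586 (mod 3767)
3153 ≠ 2586; the check fails.

reject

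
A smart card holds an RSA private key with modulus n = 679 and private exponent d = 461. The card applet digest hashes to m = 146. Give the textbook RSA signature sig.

391

m^2 ≡ 146^2 = 21316 ≡ 267
m^4 ≡ 267^2 = 71289 ≡ 673
m^8 ≡ 673^2 = 452929 ≡ 36
m^16 ≡ 36^2 = 1296 ≡ 617
m^32 ≡ 617^2 = 380689 ≡ 449
m^64 ≡ 449^2 = 201601 ≡ 617
m^128 ≡ 617^2 = 380689 ≡ 449
m^256 ≡ 449^2 = 201601 ≡ 617
461 = 256 + 128 + 64 + 8 + 4 + 1, so m^461 ≡ 617·449·617·36·673·146 ≡ 391 (mod 679)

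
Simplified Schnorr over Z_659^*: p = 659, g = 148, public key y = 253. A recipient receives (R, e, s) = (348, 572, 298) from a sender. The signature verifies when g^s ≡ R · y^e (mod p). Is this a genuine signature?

g^s mod p:
Squares mod 659: 148^1≡148, 148^2≡157, 148^4≡266, 148^8≡243, 148^16≡398, 148^32≡244, 148^64≡226, 148^128≡333, 148^256≡177
298 = 256 + 32 + 8 + 2, so 148^298 ≡ 177·244·243·157 ≡ 638 (mod 659)
R · y^e mod p:
Squares mod 659: 253^1≡253, 253^2≡86, 253^4≡147, 253^8≡521, 253^16≡592, 253^32≡535, 253^64≡219, 253^128≡513, 253^256≡228, 253^512≡582
572 = 512 + 32 + 16 + 8 + 4, so 253^572 ≡ 582·535·592·521·147 ≡ 356 (mod 659)
348·356 = 123888 ≡ 655 (mod 659)
638 ≠ 655; the check fails.

forged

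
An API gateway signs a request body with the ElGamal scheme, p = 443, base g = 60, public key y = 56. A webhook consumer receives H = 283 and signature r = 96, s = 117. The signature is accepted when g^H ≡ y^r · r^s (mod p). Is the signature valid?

valid

Left side g^H mod p:
60^2 = 3600 ≡ 56
60^4 ≡ 56^2 = 3136 ≡ 35
60^8 ≡ 35^2 = 1225 ≡ 339
60^16 ≡ 339^2 = 114921 ≡ 184
60^32 ≡ 184^2 = 33856 ≡ 188
60^64 ≡ 188^2 = 35344 ≡ 347
60^128 ≡ 347^2 = 120409 ≡ 356
60^256 ≡ 356^2 = 126736 ≡ 38
283 = 256 + 16 + 8 + 2 + 1, so 60^283 ≡ 38·184·339·56·60 ≡ 65 (mod 443)
Right side y^r · r^s mod p:
56^2 = 3136 ≡ 35
56^4 ≡ 35^2 = 1225 ≡ 339
56^8 ≡ 339^2 = 114921 ≡ 184
56^16 ≡ 184^2 = 33856 ≡ 188
56^32 ≡ 188^2 = 35344 ≡ 347
56^64 ≡ 347^2 = 120409 ≡ 356
96 = 64 + 32, so 56^96 ≡ 356·347 ≡ 378 (mod 443)
96^2 = 9216 ≡ 356
96^4 ≡ 356^2 = 126736 ≡ 38
96^8 ≡ 38^2 = 1444 ≡ 115
96^16 ≡ 115^2 = 13225 ≡ 378
96^32 ≡ 378^2 = 142884 ≡ 238
96^64 ≡ 238^2 = 56644 ≡ 383
117 = 64 + 32 + 16 + 4 + 1, so 96^117 ≡ 383·238·378·38·96 ≡ 442 (mod 443)
378·442 = 167076 ≡ 65 (mod 443)
65 ≡ 65 (mod 443), so the signature is genuine.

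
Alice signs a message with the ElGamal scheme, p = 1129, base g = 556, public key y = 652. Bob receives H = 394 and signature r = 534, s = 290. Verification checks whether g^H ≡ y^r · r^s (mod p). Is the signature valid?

valid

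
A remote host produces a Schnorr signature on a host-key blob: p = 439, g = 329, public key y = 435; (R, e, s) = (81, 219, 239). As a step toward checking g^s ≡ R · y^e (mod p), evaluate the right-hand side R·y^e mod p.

435^2 = 189225 ≡ 16
435^4 ≡ 16^2 = 256
435^8 ≡ 256^2 = 65536 ≡ 125
435^16 ≡ 125^2 = 15625 ≡ 260
435^32 ≡ 260^2 = 67600 ≡ 433
435^64 ≡ 433^2 = 187489 ≡ 36
435^128 ≡ 36^2 = 1296 ≡ 418
219 = 128 + 64 + 16 + 8 + 2 + 1, so 435^219 ≡ 418·36·260·125·16·435 ≡ 438 (mod 439)
R · y^e ≡ 81·438 = 35478 ≡ 358 (mod 439)

358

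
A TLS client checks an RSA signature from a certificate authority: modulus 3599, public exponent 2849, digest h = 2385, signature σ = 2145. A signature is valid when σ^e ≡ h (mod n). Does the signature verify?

σ^2849 mod 3599 = 2385
2385 = h, so the signature checks out.

verifies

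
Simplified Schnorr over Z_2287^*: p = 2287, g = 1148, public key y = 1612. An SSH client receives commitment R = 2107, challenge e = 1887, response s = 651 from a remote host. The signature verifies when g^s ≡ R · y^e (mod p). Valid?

no

g^s mod p:
1148^651 mod 2287 = 393
R · y^e mod p:
1612^1887 mod 2287 = 902
2107·902 = 1900514 ≡ 17 (mod 2287)
393 ≠ 17; the check fails.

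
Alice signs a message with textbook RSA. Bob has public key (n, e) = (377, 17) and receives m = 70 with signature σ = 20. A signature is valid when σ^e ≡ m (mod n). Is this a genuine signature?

forged

Squares mod 377: σ^1≡20, σ^2≡23, σ^4≡152, σ^8≡107, σ^16≡139
17 = 16 + 1, so σ^17 ≡ 139·20 ≡ 141 (mod 377)
The recovered value 141 does not match the digest 70.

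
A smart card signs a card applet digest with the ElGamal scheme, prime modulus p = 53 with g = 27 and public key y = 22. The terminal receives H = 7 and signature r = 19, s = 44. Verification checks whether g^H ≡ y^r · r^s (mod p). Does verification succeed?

Left side g^H mod p:
Squares mod 53: 27^1≡27, 27^2≡40, 27^4≡10
7 = 4 + 2 + 1, so 27^7 ≡ 10·40·27 ≡ 41 (mod 53)
Right side y^r · r^s mod p:
Squares mod 53: 22^1≡22, 22^2≡7, 22^4≡49, 22^8≡16, 22^16≡44
19 = 16 + 2 + 1, so 22^19 ≡ 44·7·22 ≡ 45 (mod 53)
Squares mod 53: 19^1≡19, 19^2≡43, 19^4≡47, 19^8≡36, 19^16≡24, 19^32≡46
44 = 32 + 8 + 4, so 19^44 ≡ 46·36·47 ≡ 28 (mod 53)
45·28 = 1260 ≡ 41 (mod 53)
41 ≡ 41 (mod 53), so the signature is genuine.

passes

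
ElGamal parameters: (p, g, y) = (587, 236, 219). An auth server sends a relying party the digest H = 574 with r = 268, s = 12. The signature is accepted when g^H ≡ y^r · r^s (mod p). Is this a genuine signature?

Left side g^H mod p:
Squares mod 587: 236^1≡236, 236^2≡518, 236^4≡65, 236^8≡116, 236^16≡542, 236^32≡264, 236^64≡430, 236^128≡582, 236^256≡25, 236^512≡38
574 = 512 + 32 + 16 + 8 + 4 + 2, so 236^574 ≡ 38·264·542·116·65·518 ≡ 129 (mod 587)
Right side y^r · r^s mod p:
Squares mod 587: 219^1≡219, 219^2≡414, 219^4≡579, 219^8≡64, 219^16≡574, 219^32≡169, 219^64≡385, 219^128≡301, 219^256≡203
268 = 256 + 8 + 4, so 219^268 ≡ 203·64·579 ≡ 550 (mod 587)
Squares mod 587: 268^1≡268, 268^2≡210, 268^4≡75, 268^8≡342
12 = 8 + 4, so 268^12 ≡ 342·75 ≡ 409 (mod 587)
550·409 = 224950 ≡ 129 (mod 587)
129 ≡ 129 (mod 587), so the signature is genuine.

genuine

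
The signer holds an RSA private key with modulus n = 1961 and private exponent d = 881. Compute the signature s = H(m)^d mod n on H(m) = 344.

1211

Squares mod 1961: (H(m))^1≡344, (H(m))^2≡676, (H(m))^4≡63, (H(m))^8≡47, (H(m))^16≡248, (H(m))^32≡713, (H(m))^64≡470, (H(m))^128≡1268, (H(m))^256≡1765, (H(m))^512≡1157
881 = 512 + 256 + 64 + 32 + 16 + 1, so (H(m))^881 ≡ 1157·1765·470·713·248·344 ≡ 1211 (mod 1961)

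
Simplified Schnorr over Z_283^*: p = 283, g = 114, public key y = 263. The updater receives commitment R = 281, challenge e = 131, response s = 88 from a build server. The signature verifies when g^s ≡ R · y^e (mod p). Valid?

yes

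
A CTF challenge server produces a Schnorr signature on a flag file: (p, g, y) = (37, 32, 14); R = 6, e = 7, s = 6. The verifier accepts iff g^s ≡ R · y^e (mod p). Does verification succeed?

fails

g^s mod p:
Squares mod 37: 32^1≡32, 32^2≡25, 32^4≡33
6 = 4 + 2, so 32^6 ≡ 33·25 ≡ 11 (mod 37)
R · y^e mod p:
Squares mod 37: 14^1≡14, 14^2≡11, 14^4≡10
7 = 4 + 2 + 1, so 14^7 ≡ 10·11·14 ≡ 23 (mod 37)
6·23 = 138 ≡ 27 (mod 37)
11 ≠ 27; the check fails.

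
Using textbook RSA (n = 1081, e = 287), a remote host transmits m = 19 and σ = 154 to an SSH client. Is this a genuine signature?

forged

σ^287 mod 1081 = 637
σ^287 mod 1081 = 637, but m = 19.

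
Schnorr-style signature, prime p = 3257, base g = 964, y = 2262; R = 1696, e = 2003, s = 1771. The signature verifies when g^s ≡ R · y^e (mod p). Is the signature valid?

invalid

g^s mod p:
964^2 = 929296 ≡ 1051
964^4 ≡ 1051^2 = 1104601 ≡ 478
964^8 ≡ 478^2 = 228484 ≡ 494
964^16 ≡ 494^2 = 244036 ≡ 3018
964^32 ≡ 3018^2 = 9108324 ≡ 1752
964^64 ≡ 1752^2 = 3069504 ≡ 1410
964^128 ≡ 1410^2 = 1988100 ≡ 1330
964^256 ≡ 1330^2 = 1768900 ≡ 349
964^512 ≡ 349^2 = 121801 ≡ 1292
964^1024 ≡ 1292^2 = 1669264 ≡ 1680
1771 = 1024 + 512 + 128 + 64 + 32 + 8 + 2 + 1, so 964^1771 ≡ 1680·1292·1330·1410·1752·494·1051·964 ≡ 1269 (mod 3257)
R · y^e mod p:
2262^2 = 5116644 ≡ 3154
2262^4 ≡ 3154^2 = 9947716 ≡ 838
2262^8 ≡ 838^2 = 702244 ≡ 1989
2262^16 ≡ 1989^2 = 3956121 ≡ 2123
2262^32 ≡ 2123^2 = 4507129 ≡ 2698
2262^64 ≡ 2698^2 = 7279204 ≡ 3066
2262^128 ≡ 3066^2 = 9400356 ≡ 654
2262^256 ≡ 654^2 = 427716 ≡ 1049
2262^512 ≡ 1049^2 = 1100401 ≡ 2792
2262^1024 ≡ 2792^2 = 7795264 ≡ 1263
2003 = 1024 + 512 + 256 + 128 + 64 + 16 + 2 + 1, so 2262^2003 ≡ 1263·2792·1049·654·3066·2123·3154·2262 ≡ 18 (mod 3257)
1696·18 = 30528 ≡ 1215 (mod 3257)
1269 ≠ 1215; the check fails.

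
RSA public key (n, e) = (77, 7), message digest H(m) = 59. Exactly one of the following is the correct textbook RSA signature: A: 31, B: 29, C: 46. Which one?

Candidate A: Squares mod 77: 31^1≡31, 31^2≡37, 31^4≡60; 7 = 4 + 2 + 1, so 31^7 ≡ 60·37·31 ≡ 59 (mod 77)
  → matches H(m) = 59
Candidate B: Squares mod 77: 29^1≡29, 29^2≡71, 29^4≡36; 7 = 4 + 2 + 1, so 29^7 ≡ 36·71·29 ≡ 50 (mod 77)
Candidate C: Squares mod 77: 46^1≡46, 46^2≡37, 46^4≡60; 7 = 4 + 2 + 1, so 46^7 ≡ 60·37·46 ≡ 18 (mod 77)

A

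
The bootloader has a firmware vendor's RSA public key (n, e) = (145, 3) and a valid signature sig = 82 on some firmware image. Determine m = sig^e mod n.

78

sig^3 mod 145 = 78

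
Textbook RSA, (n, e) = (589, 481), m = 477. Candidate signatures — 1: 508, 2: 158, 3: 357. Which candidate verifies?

1

Candidate 1: 508^481 mod 589 = 477
  → matches m = 477
Candidate 2: 158^481 mod 589 = 251
Candidate 3: 357^481 mod 589 = 295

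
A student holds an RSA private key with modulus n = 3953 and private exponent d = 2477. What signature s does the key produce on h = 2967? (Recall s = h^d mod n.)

Squares mod 3953: h^1≡2967, h^2≡3711, h^4≡3222, h^8≡706, h^16≡358, h^32≡1668, h^64≡3265, h^128≡2937, h^256≡523, h^512≡772, h^1024≡3034, h^2048≡2572
2477 = 2048 + 256 + 128 + 32 + 8 + 4 + 1, so h^2477 ≡ 2572·523·2937·1668·706·3222·2967 ≡ 2170 (mod 3953)

2170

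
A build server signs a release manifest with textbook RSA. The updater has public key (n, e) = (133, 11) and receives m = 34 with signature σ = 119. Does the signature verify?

σ^11 mod 133 = 63
The recovered value 63 does not match the digest 34.

does not verify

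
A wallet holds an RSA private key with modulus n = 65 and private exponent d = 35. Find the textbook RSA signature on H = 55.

H^35 mod 65 = 35

35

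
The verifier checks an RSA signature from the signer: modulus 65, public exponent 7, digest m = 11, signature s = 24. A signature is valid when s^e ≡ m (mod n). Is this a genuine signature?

forged

s^7 mod 65 = 54
The recovered value 54 does not match the digest 11.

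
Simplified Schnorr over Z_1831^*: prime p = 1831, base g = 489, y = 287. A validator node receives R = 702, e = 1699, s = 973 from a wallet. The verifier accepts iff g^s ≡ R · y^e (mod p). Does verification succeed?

passes

g^s mod p:
Squares mod 1831: 489^1≡489, 489^2≡1091, 489^4≡131, 489^8≡682, 489^16≡50, 489^32≡669, 489^64≡797, 489^128≡1683, 489^256≡1763, 489^512≡962
973 = 512 + 256 + 128 + 64 + 8 + 4 + 1, so 489^973 ≡ 962·1763·1683·797·682·131·489 ≡ 1181 (mod 1831)
R · y^e mod p:
Squares mod 1831: 287^1≡287, 287^2≡1805, 287^4≡676, 287^8≡1057, 287^16≡339, 287^32≡1399, 287^64≡1693, 287^128≡734, 287^256≡442, 287^512≡1278, 287^1024≡32
1699 = 1024 + 512 + 128 + 32 + 2 + 1, so 287^1699 ≡ 32·1278·734·1399·1805·287 ≡ 1491 (mod 1831)
702·1491 = 1046682 ≡ 1181 (mod 1831)
1181 ≡ 1181 (mod 1831); signature holds.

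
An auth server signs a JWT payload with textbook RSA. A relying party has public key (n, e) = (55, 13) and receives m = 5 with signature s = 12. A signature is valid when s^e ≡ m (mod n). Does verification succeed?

s^2 ≡ 12^2 = 144 ≡ 34
s^4 ≡ 34^2 = 1156 ≡ 1
s^8 ≡ 1^2 = 1
13 = 8 + 4 + 1, so s^13 ≡ 1·1·12 ≡ 12 (mod 55)
s^13 mod 55 = 12, but m = 5.

fails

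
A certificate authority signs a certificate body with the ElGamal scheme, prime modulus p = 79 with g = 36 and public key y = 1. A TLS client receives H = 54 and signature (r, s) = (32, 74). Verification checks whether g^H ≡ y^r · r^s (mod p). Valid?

Left side g^H mod p:
36^2 = 1296 ≡ 32
36^4 ≡ 32^2 = 1024 ≡ 76
36^8 ≡ 76^2 = 5776 ≡ 9
36^16 ≡ 9^2 = 81 ≡ 2
36^32 ≡ 2^2 = 4
54 = 32 + 16 + 4 + 2, so 36^54 ≡ 4·2·76·32 ≡ 22 (mod 79)
Right side y^r · r^s mod p:
1^2 = 1
1^4 ≡ 1^2 = 1
1^8 ≡ 1^2 = 1
1^16 ≡ 1^2 = 1
1^32 ≡ 1^2 = 1
32^2 = 1024 ≡ 76
32^4 ≡ 76^2 = 5776 ≡ 9
32^8 ≡ 9^2 = 81 ≡ 2
32^16 ≡ 2^2 = 4
32^32 ≡ 4^2 = 16
32^64 ≡ 16^2 = 256 ≡ 19
74 = 64 + 8 + 2, so 32^74 ≡ 19·2·76 ≡ 44 (mod 79)
1·44 = 44 ≡ 44 (mod 79)
22 ≠ 44, so verification fails.

no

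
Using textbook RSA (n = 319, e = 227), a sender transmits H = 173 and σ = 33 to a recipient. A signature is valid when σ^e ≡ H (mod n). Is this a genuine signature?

forged

σ^2 ≡ 33^2 = 1089 ≡ 132
σ^4 ≡ 132^2 = 17424 ≡ 198
σ^8 ≡ 198^2 = 39204 ≡ 286
σ^16 ≡ 286^2 = 81796 ≡ 132
σ^32 ≡ 132^2 = 17424 ≡ 198
σ^64 ≡ 198^2 = 39204 ≡ 286
σ^128 ≡ 286^2 = 81796 ≡ 132
227 = 128 + 64 + 32 + 2 + 1, so σ^227 ≡ 132·286·198·132·33 ≡ 209 (mod 319)
The recovered value 209 does not match the digest 173.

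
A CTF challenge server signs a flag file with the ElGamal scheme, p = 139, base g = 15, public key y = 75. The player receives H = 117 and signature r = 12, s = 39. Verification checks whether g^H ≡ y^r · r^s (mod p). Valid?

Left side g^H mod p:
15^2 = 225 ≡ 86
15^4 ≡ 86^2 = 7396 ≡ 29
15^8 ≡ 29^2 = 841 ≡ 7
15^16 ≡ 7^2 = 49
15^32 ≡ 49^2 = 2401 ≡ 38
15^64 ≡ 38^2 = 1444 ≡ 54
117 = 64 + 32 + 16 + 4 + 1, so 15^117 ≡ 54·38·49·29·15 ≡ 84 (mod 139)
Right side y^r · r^s mod p:
75^2 = 5625 ≡ 65
75^4 ≡ 65^2 = 4225 ≡ 55
75^8 ≡ 55^2 = 3025 ≡ 106
12 = 8 + 4, so 75^12 ≡ 106·55 ≡ 131 (mod 139)
12^2 = 144 ≡ 5
12^4 ≡ 5^2 = 25
12^8 ≡ 25^2 = 625 ≡ 69
12^16 ≡ 69^2 = 4761 ≡ 35
12^32 ≡ 35^2 = 1225 ≡ 113
39 = 32 + 4 + 2 + 1, so 12^39 ≡ 113·25·5·12 ≡ 59 (mod 139)
131·59 = 7729 ≡ 84 (mod 139)
84 ≡ 84 (mod 139), so the signature is genuine.

yes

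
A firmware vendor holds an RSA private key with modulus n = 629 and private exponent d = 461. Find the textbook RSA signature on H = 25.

H^2 ≡ 25^2 = 625
H^4 ≡ 625^2 = 390625 ≡ 16
H^8 ≡ 16^2 = 256
H^16 ≡ 256^2 = 65536 ≡ 120
H^32 ≡ 120^2 = 14400 ≡ 562
H^64 ≡ 562^2 = 315844 ≡ 86
H^128 ≡ 86^2 = 7396 ≡ 477
H^256 ≡ 477^2 = 227529 ≡ 460
461 = 256 + 128 + 64 + 8 + 4 + 1, so H^461 ≡ 460·477·86·256·16·25 ≡ 485 (mod 629)

485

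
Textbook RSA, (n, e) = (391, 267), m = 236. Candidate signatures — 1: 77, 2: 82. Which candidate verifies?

1

Candidate 1: 77^267 mod 391 = 236
  → matches m = 236
Candidate 2: 82^267 mod 391 = 265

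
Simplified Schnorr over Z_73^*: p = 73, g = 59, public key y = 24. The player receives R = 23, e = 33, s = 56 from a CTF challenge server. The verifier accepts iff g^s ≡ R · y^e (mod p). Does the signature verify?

g^s mod p:
59^56 mod 73 = 37
R · y^e mod p:
24^33 mod 73 = 46
23·46 = 1058 ≡ 36 (mod 73)
37 ≠ 36; the check fails.

does not verify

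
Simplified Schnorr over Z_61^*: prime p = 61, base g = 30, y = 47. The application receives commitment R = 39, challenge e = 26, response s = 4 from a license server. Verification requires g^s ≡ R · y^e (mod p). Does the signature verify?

does not verify

g^s mod p:
30^2 = 900 ≡ 46
30^4 ≡ 46^2 = 2116 ≡ 42
R · y^e mod p:
47^2 = 2209 ≡ 13
47^4 ≡ 13^2 = 169 ≡ 47
47^8 ≡ 47^2 = 2209 ≡ 13
47^16 ≡ 13^2 = 169 ≡ 47
26 = 16 + 8 + 2, so 47^26 ≡ 47·13·13 ≡ 13 (mod 61)
39·13 = 507 ≡ 19 (mod 61)
42 ≠ 19; the check fails.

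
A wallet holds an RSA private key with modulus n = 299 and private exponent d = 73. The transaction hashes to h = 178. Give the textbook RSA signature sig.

h^2 ≡ 178^2 = 31684 ≡ 289
h^4 ≡ 289^2 = 83521 ≡ 100
h^8 ≡ 100^2 = 10000 ≡ 133
h^16 ≡ 133^2 = 17689 ≡ 48
h^32 ≡ 48^2 = 2304 ≡ 211
h^64 ≡ 211^2 = 44521 ≡ 269
73 = 64 + 8 + 1, so h^73 ≡ 269·133·178 ≡ 204 (mod 299)

204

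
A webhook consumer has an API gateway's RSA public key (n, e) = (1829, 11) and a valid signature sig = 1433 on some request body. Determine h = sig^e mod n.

sig^2 ≡ 1433^2 = 2053489 ≡ 1351
sig^4 ≡ 1351^2 = 1825201 ≡ 1688
sig^8 ≡ 1688^2 = 2849344 ≡ 1591
11 = 8 + 2 + 1, so sig^11 ≡ 1591·1351·1433 ≡ 1384 (mod 1829)

1384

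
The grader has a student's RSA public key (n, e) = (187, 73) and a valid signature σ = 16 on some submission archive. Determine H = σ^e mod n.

169

Squares mod 187: σ^1≡16, σ^2≡69, σ^4≡86, σ^8≡103, σ^16≡137, σ^32≡69, σ^64≡86
73 = 64 + 8 + 1, so σ^73 ≡ 86·103·16 ≡ 169 (mod 187)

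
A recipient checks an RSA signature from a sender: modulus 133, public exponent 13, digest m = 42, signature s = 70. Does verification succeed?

s^2 ≡ 70^2 = 4900 ≡ 112
s^4 ≡ 112^2 = 12544 ≡ 42
s^8 ≡ 42^2 = 1764 ≡ 35
13 = 8 + 4 + 1, so s^13 ≡ 35·42·70 ≡ 91 (mod 133)
The recovered value 91 does not match the digest 42.

fails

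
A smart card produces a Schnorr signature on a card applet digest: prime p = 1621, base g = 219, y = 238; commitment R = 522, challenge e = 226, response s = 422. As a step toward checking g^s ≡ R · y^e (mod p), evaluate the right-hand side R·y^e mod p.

238^226 mod 1621 = 1212
R · y^e ≡ 522·1212 = 632664 ≡ 474 (mod 1621)

474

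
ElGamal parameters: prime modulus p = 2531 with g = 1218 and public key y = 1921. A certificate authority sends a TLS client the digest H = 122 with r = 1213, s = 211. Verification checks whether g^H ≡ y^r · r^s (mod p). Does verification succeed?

passes

Left side g^H mod p:
1218^2 = 1483524 ≡ 358
1218^4 ≡ 358^2 = 128164 ≡ 1614
1218^8 ≡ 1614^2 = 2604996 ≡ 597
1218^16 ≡ 597^2 = 356409 ≡ 2069
1218^32 ≡ 2069^2 = 4280761 ≡ 840
1218^64 ≡ 840^2 = 705600 ≡ 1982
122 = 64 + 32 + 16 + 8 + 2, so 1218^122 ≡ 1982·840·2069·597·358 ≡ 1293 (mod 2531)
Right side y^r · r^s mod p:
1921^2 = 3690241 ≡ 43
1921^4 ≡ 43^2 = 1849
1921^8 ≡ 1849^2 = 3418801 ≡ 1951
1921^16 ≡ 1951^2 = 3806401 ≡ 2308
1921^32 ≡ 2308^2 = 5326864 ≡ 1640
1921^64 ≡ 1640^2 = 2689600 ≡ 1678
1921^128 ≡ 1678^2 = 2815684 ≡ 1212
1921^256 ≡ 1212^2 = 1468944 ≡ 964
1921^512 ≡ 964^2 = 929296 ≡ 419
1921^1024 ≡ 419^2 = 175561 ≡ 922
1213 = 1024 + 128 + 32 + 16 + 8 + 4 + 1, so 1921^1213 ≡ 922·1212·1640·2308·1951·1849·1921 ≡ 2247 (mod 2531)
1213^2 = 1471369 ≡ 858
1213^4 ≡ 858^2 = 736164 ≡ 2174
1213^8 ≡ 2174^2 = 4726276 ≡ 899
1213^16 ≡ 899^2 = 808201 ≡ 812
1213^32 ≡ 812^2 = 659344 ≡ 1284
1213^64 ≡ 1284^2 = 1648656 ≡ 975
1213^128 ≡ 975^2 = 950625 ≡ 1500
211 = 128 + 64 + 16 + 2 + 1, so 1213^211 ≡ 1500·975·812·858·1213 ≡ 2268 (mod 2531)
2247·2268 = 5096196 ≡ 1293 (mod 2531)
1293 ≡ 1293 (mod 2531), so the signature is genuine.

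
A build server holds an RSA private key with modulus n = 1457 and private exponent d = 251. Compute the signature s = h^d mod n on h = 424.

h^2 ≡ 424^2 = 179776 ≡ 565
h^4 ≡ 565^2 = 319225 ≡ 142
h^8 ≡ 142^2 = 20164 ≡ 1223
h^16 ≡ 1223^2 = 1495729 ≡ 847
h^32 ≡ 847^2 = 717409 ≡ 565
h^64 ≡ 565^2 = 319225 ≡ 142
h^128 ≡ 142^2 = 20164 ≡ 1223
251 = 128 + 64 + 32 + 16 + 8 + 2 + 1, so h^251 ≡ 1223·142·565·847·1223·565·424 ≡ 1035 (mod 1457)

1035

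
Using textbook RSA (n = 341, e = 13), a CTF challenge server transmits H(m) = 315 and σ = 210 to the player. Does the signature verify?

does not verify

σ^2 ≡ 210^2 = 44100 ≡ 111
σ^4 ≡ 111^2 = 12321 ≡ 45
σ^8 ≡ 45^2 = 2025 ≡ 320
13 = 8 + 4 + 1, so σ^13 ≡ 320·45·210 ≡ 12 (mod 341)
σ^13 mod 341 = 12, but H(m) = 315.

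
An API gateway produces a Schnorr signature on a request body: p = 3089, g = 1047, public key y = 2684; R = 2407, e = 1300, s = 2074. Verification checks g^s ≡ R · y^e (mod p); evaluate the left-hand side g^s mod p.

1047^2 = 1096209 ≡ 2703
1047^4 ≡ 2703^2 = 7306209 ≡ 724
1047^8 ≡ 724^2 = 524176 ≡ 2135
1047^16 ≡ 2135^2 = 4558225 ≡ 1950
1047^32 ≡ 1950^2 = 3802500 ≡ 3030
1047^64 ≡ 3030^2 = 9180900 ≡ 392
1047^128 ≡ 392^2 = 153664 ≡ 2303
1047^256 ≡ 2303^2 = 5303809 ≡ 3085
1047^512 ≡ 3085^2 = 9517225 ≡ 16
1047^1024 ≡ 16^2 = 256
1047^2048 ≡ 256^2 = 65536 ≡ 667
2074 = 2048 + 16 + 8 + 2, so 1047^2074 ≡ 667·1950·2135·2703 ≡ 811 (mod 3089)

811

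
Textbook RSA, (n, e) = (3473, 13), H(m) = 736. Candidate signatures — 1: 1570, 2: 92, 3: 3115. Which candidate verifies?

2

Candidate 1: 1570^13 mod 3473 = 657
Candidate 2: 92^13 mod 3473 = 736
  → matches H(m) = 736
Candidate 3: 3115^13 mod 3473 = 2108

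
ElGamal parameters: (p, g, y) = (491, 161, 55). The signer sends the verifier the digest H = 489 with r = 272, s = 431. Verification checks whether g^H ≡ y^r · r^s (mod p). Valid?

Left side g^H mod p:
161^489 mod 491 = 61
Right side y^r · r^s mod p:
55^272 mod 491 = 409
272^431 mod 491 = 16
409·16 = 6544 ≡ 161 (mod 491)
61 ≠ 161, so verification fails.

no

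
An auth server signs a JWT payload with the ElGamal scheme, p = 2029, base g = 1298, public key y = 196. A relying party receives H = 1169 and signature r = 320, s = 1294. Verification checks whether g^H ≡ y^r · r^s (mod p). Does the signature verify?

Left side g^H mod p:
Squares mod 2029: 1298^1≡1298, 1298^2≡734, 1298^4≡1071, 1298^8≡656, 1298^16≡188, 1298^32≡851, 1298^64≡1877, 1298^128≡785, 1298^256≡1438, 1298^512≡293, 1298^1024≡631
1169 = 1024 + 128 + 16 + 1, so 1298^1169 ≡ 631·785·188·1298 ≡ 895 (mod 2029)
Right side y^r · r^s mod p:
Squares mod 2029: 196^1≡196, 196^2≡1894, 196^4≡1993, 196^8≡1296, 196^16≡1633, 196^32≡583, 196^64≡1046, 196^128≡485, 196^256≡1890
320 = 256 + 64, so 196^320 ≡ 1890·1046 ≡ 694 (mod 2029)
Squares mod 2029: 320^1≡320, 320^2≡950, 320^4≡1624, 320^8≡1705, 320^16≡1497, 320^32≡993, 320^64≡1984, 320^128≡2025, 320^256≡16, 320^512≡256, 320^1024≡608
1294 = 1024 + 256 + 8 + 4 + 2, so 320^1294 ≡ 608·16·1705·1624·950 ≡ 477 (mod 2029)
694·477 = 331038 ≡ 311 (mod 2029)
895 ≠ 311, so verification fails.

does not verify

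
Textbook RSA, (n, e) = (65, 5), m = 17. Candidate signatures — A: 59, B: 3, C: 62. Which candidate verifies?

Candidate A: Squares mod 65: 59^1≡59, 59^2≡36, 59^4≡61; 5 = 4 + 1, so 59^5 ≡ 61·59 ≡ 24 (mod 65)
Candidate B: Squares mod 65: 3^1≡3, 3^2≡9, 3^4≡16; 5 = 4 + 1, so 3^5 ≡ 16·3 ≡ 48 (mod 65)
Candidate C: Squares mod 65: 62^1≡62, 62^2≡9, 62^4≡16; 5 = 4 + 1, so 62^5 ≡ 16·62 ≡ 17 (mod 65)
  → matches m = 17

C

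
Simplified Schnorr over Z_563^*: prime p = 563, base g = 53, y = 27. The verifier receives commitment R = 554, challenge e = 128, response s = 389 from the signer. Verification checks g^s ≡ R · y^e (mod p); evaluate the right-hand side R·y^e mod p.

27^2 = 729 ≡ 166
27^4 ≡ 166^2 = 27556 ≡ 532
27^8 ≡ 532^2 = 283024 ≡ 398
27^16 ≡ 398^2 = 158404 ≡ 201
27^32 ≡ 201^2 = 40401 ≡ 428
27^64 ≡ 428^2 = 183184 ≡ 209
27^128 ≡ 209^2 = 43681 ≡ 330
R · y^e ≡ 554·330 = 182820 ≡ 408 (mod 563)

408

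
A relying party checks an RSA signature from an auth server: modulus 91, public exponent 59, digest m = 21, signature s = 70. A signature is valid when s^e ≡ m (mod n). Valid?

s^2 ≡ 70^2 = 4900 ≡ 77
s^4 ≡ 77^2 = 5929 ≡ 14
s^8 ≡ 14^2 = 196 ≡ 14
s^16 ≡ 14^2 = 196 ≡ 14
s^32 ≡ 14^2 = 196 ≡ 14
59 = 32 + 16 + 8 + 2 + 1, so s^59 ≡ 14·14·14·77·70 ≡ 21 (mod 91)
21 = m, so the signature checks out.

yes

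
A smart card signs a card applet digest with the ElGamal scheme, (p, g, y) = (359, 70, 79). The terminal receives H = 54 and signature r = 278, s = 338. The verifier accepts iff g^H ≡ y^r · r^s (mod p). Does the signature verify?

Left side g^H mod p:
Squares mod 359: 70^1≡70, 70^2≡233, 70^4≡80, 70^8≡297, 70^16≡254, 70^32≡255
54 = 32 + 16 + 4 + 2, so 70^54 ≡ 255·254·80·233 ≡ 108 (mod 359)
Right side y^r · r^s mod p:
Squares mod 359: 79^1≡79, 79^2≡138, 79^4≡17, 79^8≡289, 79^16≡233, 79^32≡80, 79^64≡297, 79^128≡254, 79^256≡255
278 = 256 + 16 + 4 + 2, so 79^278 ≡ 255·233·17·138 ≡ 96 (mod 359)
Squares mod 359: 278^1≡278, 278^2≡99, 278^4≡108, 278^8≡176, 278^16≡102, 278^32≡352, 278^64≡49, 278^128≡247, 278^256≡338
338 = 256 + 64 + 16 + 2, so 278^338 ≡ 338·49·102·99 ≡ 54 (mod 359)
96·54 = 5184 ≡ 158 (mod 359)
108 ≠ 158, so verification fails.

does not verify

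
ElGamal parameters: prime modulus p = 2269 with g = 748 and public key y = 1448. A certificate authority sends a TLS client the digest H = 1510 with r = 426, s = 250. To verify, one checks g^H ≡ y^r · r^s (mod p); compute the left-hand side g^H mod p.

46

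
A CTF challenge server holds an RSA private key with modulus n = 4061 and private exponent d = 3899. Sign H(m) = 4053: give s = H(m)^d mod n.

2538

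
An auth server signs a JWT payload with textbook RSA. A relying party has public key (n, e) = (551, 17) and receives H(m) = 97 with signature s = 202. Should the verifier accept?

Squares mod 551: s^1≡202, s^2≡30, s^4≡349, s^8≡30, s^16≡349
17 = 16 + 1, so s^17 ≡ 349·202 ≡ 521 (mod 551)
s^17 mod 551 = 521, but H(m) = 97.

reject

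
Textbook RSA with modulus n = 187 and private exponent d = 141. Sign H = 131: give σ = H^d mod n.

65

H^141 mod 187 = 65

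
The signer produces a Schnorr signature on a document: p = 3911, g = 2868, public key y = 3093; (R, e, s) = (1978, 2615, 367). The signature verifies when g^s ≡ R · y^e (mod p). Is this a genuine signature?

g^s mod p:
Squares mod 3911: 2868^1≡2868, 2868^2≡591, 2868^4≡1202, 2868^8≡1645, 2868^16≡3524, 2868^32≡1151, 2868^64≡2883, 2868^128≡814, 2868^256≡1637
367 = 256 + 64 + 32 + 8 + 4 + 2 + 1, so 2868^367 ≡ 1637·2883·1151·1645·1202·591·2868 ≡ 3382 (mod 3911)
R · y^e mod p:
Squares mod 3911: 3093^1≡3093, 3093^2≡343, 3093^4≡319, 3093^8≡75, 3093^16≡1714, 3093^32≡635, 3093^64≡392, 3093^128≡1135, 3093^256≡1506, 3093^512≡3567, 3093^1024≡1006, 3093^2048≡2998
2615 = 2048 + 512 + 32 + 16 + 4 + 2 + 1, so 3093^2615 ≡ 2998·3567·635·1714·319·343·3093 ≡ 2410 (mod 3911)
1978·2410 = 4766980 ≡ 3382 (mod 3911)
3382 ≡ 3382 (mod 3911); signature holds.

genuine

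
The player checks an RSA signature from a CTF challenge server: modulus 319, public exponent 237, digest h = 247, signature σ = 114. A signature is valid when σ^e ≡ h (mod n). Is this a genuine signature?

Squares mod 319: σ^1≡114, σ^2≡236, σ^4≡190, σ^8≡53, σ^16≡257, σ^32≡16, σ^64≡256, σ^128≡141
237 = 128 + 64 + 32 + 8 + 4 + 1, so σ^237 ≡ 141·256·16·53·190·114 ≡ 247 (mod 319)
σ^237 mod 319 = 247 matches h.

genuine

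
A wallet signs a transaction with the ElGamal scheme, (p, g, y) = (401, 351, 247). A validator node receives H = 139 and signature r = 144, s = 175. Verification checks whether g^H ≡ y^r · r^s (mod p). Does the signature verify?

verifies

Left side g^H mod p:
351^2 = 123201 ≡ 94
351^4 ≡ 94^2 = 8836 ≡ 14
351^8 ≡ 14^2 = 196
351^16 ≡ 196^2 = 38416 ≡ 321
351^32 ≡ 321^2 = 103041 ≡ 385
351^64 ≡ 385^2 = 148225 ≡ 256
351^128 ≡ 256^2 = 65536 ≡ 173
139 = 128 + 8 + 2 + 1, so 351^139 ≡ 173·196·94·351 ≡ 226 (mod 401)
Right side y^r · r^s mod p:
247^2 = 61009 ≡ 57
247^4 ≡ 57^2 = 3249 ≡ 41
247^8 ≡ 41^2 = 1681 ≡ 77
247^16 ≡ 77^2 = 5929 ≡ 315
247^32 ≡ 315^2 = 99225 ≡ 178
247^64 ≡ 178^2 = 31684 ≡ 5
247^128 ≡ 5^2 = 25
144 = 128 + 16, so 247^144 ≡ 25·315 ≡ 256 (mod 401)
144^2 = 20736 ≡ 285
144^4 ≡ 285^2 = 81225 ≡ 223
144^8 ≡ 223^2 = 49729 ≡ 5
144^16 ≡ 5^2 = 25
144^32 ≡ 25^2 = 625 ≡ 224
144^64 ≡ 224^2 = 50176 ≡ 51
144^128 ≡ 51^2 = 2601 ≡ 195
175 = 128 + 32 + 8 + 4 + 2 + 1, so 144^175 ≡ 195·224·5·223·285·144 ≡ 98 (mod 401)
256·98 = 25088 ≡ 226 (mod 401)
226 ≡ 226 (mod 401), so the signature is genuine.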